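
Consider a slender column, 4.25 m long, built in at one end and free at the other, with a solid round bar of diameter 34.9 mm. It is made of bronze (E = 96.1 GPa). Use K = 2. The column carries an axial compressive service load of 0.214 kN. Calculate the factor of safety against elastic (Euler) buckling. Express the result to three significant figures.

I = πd⁴/64 = π×34.9⁴/64 = 7.282×10^4 mm⁴
I = 7.282×10^4 mm⁴ = 7.282×10^-8 m⁴
Effective length L_e = K·L = 2 × 4.25 = 8.500 m
P_cr = π²EI / L_e² = π² × 96.1×10⁹ × 7.282×10^-8 / 8.500² = 956.0 N
Factor of safety n = P_cr / P = 0.95600 / 0.214 = 4.47

n ≈ 4.47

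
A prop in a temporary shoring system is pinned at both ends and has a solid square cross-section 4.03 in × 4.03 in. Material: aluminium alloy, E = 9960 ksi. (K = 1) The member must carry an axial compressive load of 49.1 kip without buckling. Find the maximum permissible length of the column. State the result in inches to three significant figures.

L_max ≈ 210 in

I = a⁴/12 = 4.03⁴/12 = 21.98 in⁴
At the buckling limit P_cr = P = 4.910×10^4 lb
From P_cr = π²EI/(K·L)²:  L = (1/K)·√(π²EI/P_cr) = (1/1)·√(π²×9.96×10^6×21.98/4.910×10^4)
L = 210 in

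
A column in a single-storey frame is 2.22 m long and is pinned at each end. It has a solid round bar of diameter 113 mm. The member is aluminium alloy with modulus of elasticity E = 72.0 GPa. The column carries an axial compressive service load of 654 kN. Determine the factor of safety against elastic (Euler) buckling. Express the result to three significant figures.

n ≈ 1.76

I = πd⁴/64 = π×113⁴/64 = 8.004×10^6 mm⁴
I = 8.004×10^6 mm⁴ = 8.004×10^-6 m⁴
Effective length L_e = K·L = 1 × 2.22 = 2.220 m
P_cr = π²EI / L_e² = π² × 72.0×10⁹ × 8.004×10^-6 / 2.220² = 1.154×10^6 N
Factor of safety n = P_cr / P = 1154.0 / 654 = 1.76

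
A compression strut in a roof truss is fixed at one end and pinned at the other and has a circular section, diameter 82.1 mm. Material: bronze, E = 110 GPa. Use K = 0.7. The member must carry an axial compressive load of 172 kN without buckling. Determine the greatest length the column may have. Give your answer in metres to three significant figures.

I = πd⁴/64 = π×82.1⁴/64 = 2.230×10^6 mm⁴
I = 2.230×10^-6 m⁴
At the buckling limit P_cr = P = 1.720×10^5 N
From P_cr = π²EI/(K·L)²:  L = (1/K)·√(π²EI/P_cr) = (1/0.7)·√(π²×1.10×10^11×2.230×10^-6/1.720×10^5)
L = 5.36 m

L_max ≈ 5.36 m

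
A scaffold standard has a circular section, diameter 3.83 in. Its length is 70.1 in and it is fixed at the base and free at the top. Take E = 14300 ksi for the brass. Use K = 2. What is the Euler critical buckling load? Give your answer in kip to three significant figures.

I = πd⁴/64 = π×3.83⁴/64 = 10.56 in⁴
Effective length L_e = K·L = 2 × 70.1 = 140.2 in
P_cr = π²EI / L_e² = π² × 14300×10³ × 10.56 / 140.2² = 7.584×10^4 lb

P_cr ≈ 75.8 kip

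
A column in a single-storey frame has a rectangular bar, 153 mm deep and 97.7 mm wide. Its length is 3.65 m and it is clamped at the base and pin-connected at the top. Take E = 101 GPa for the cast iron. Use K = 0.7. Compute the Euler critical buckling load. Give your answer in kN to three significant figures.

Buckling occurs about the weak axis: I_min = h·b³/12 with b = 97.7 mm (the shorter side).
I_min = 153×97.7³/12 = 1.189×10^7 mm⁴
I = 1.189×10^7 mm⁴ = 1.189×10^-5 m⁴
Effective length L_e = K·L = 0.7 × 3.65 = 2.555 m
P_cr = π²EI / L_e² = π² × 101×10⁹ × 1.189×10^-5 / 2.555² = 1.816×10^6 N

P_cr ≈ 1820 kN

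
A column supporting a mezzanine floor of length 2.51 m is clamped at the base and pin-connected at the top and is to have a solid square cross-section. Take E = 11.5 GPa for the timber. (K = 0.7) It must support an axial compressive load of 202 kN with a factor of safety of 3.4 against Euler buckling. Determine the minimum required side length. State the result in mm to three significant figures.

Required P_cr = n·P = 3.4 × 202 = 686.8 kN
L_e = K·L = 0.7 × 2.51 = 1.757 m
Required I = P_cr·L_e²/(π²E) = 6.868×10^5 × 1.757² / (π² × 1.15×10^10) = 1.868×10^-5 m⁴
I_req = 1.868×10^7 mm⁴
Solid square: I = a⁴/12  ⇒  a = (12I)^(1/4) = (12×1.868×10^7)^(1/4) = 122 mm

a ≈ 122 mm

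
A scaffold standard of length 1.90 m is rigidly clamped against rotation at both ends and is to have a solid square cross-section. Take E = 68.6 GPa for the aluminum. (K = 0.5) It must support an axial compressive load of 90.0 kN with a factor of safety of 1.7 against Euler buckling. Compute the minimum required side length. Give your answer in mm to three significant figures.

Required P_cr = n·P = 1.7 × 90.0 = 153.0 kN
L_e = K·L = 0.5 × 1.90 = 0.9500 m
Required I = P_cr·L_e²/(π²E) = 1.530×10^5 × 0.9500² / (π² × 6.86×10^10) = 2.039×10^-7 m⁴
I_req = 2.039×10^5 mm⁴
Solid square: I = a⁴/12  ⇒  a = (12I)^(1/4) = (12×2.039×10^5)^(1/4) = 39.6 mm

a ≈ 39.6 mm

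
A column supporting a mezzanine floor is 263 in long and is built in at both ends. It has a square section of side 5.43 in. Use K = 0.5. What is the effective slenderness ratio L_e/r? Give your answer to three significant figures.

I = a⁴/12 = 5.43⁴/12 = 72.45 in⁴
A = 29.48 in²;  r_min = √(I/A) = √(72.45/29.48) = 1.568 in
L_e = K·L = 0.5 × 263 = 131.5 in
λ = L_e / r_min = 131.50 / 1.568 = 83.9

λ ≈ 83.9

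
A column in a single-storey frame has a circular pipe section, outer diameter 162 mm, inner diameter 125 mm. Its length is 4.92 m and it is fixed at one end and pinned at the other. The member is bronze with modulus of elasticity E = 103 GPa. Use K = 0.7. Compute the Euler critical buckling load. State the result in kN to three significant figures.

P_cr ≈ 1870 kN

d_o = 162 mm, d_i = 125 mm
I = π(d_o⁴ − d_i⁴)/64 = π(162⁴ − 125.0⁴)/64 = 2.182×10^7 mm⁴
I = 2.182×10^7 mm⁴ = 2.182×10^-5 m⁴
Effective length L_e = K·L = 0.7 × 4.92 = 3.444 m
P_cr = π²EI / L_e² = π² × 103×10⁹ × 2.182×10^-5 / 3.444² = 1.870×10^6 N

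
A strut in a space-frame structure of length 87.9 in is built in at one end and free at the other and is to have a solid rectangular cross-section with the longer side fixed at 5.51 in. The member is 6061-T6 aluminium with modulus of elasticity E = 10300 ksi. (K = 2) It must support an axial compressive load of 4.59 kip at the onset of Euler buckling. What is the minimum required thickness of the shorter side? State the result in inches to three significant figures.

b ≈ 1.45 in

L_e = K·L = 2 × 87.9 = 175.8 in
Required I = P_cr·L_e²/(π²E) = 4.590×10^3 × 175.8² / (π² × 1.03×10^7) = 1.395 in⁴
Rectangle, weak axis: I_min = h·b³/12 with h = 5.51 in fixed  ⇒  b = (12I/h)^(1/3) = 1.45 in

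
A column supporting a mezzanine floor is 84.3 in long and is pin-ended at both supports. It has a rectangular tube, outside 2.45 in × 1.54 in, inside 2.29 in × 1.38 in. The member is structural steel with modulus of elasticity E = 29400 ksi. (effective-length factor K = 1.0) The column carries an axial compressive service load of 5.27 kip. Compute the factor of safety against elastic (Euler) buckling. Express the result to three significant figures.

n ≈ 1.89

Weak-axis I_min = (h_o·b_o³ − h_i·b_i³)/12 with b_o = 1.54, b_i = 1.380 in (shorter outer/inner sides).
I_min = (2.45×1.54³ − 2.290×1.380³)/12 = 0.2441 in⁴
Effective length L_e = K·L = 1 × 84.3 = 84.30 in
P_cr = π²EI / L_e² = π² × 29400×10³ × 0.2441 / 84.30² = 9.969×10^3 lb
Factor of safety n = P_cr / P = 9.9688 / 5.27 = 1.89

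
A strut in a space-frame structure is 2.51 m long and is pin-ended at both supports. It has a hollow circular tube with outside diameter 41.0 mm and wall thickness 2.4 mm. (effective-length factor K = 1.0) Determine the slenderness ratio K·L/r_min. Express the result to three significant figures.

Inner diameter d_i = 41.0 − 2×2.4 = 36.20 mm
I = π(d_o⁴ − d_i⁴)/64 = π(41.0⁴ − 36.20⁴)/64 = 5.441×10^4 mm⁴
A = 291.0 mm²;  r_min = √(I/A) = √(5.441×10^4/291.0) = 13.67 mm
L_e = K·L = 1 × 2.51 m = 2.510 m = 2510.0 mm
λ = L_e / r_min = 2510.0 / 13.67 = 184

λ ≈ 184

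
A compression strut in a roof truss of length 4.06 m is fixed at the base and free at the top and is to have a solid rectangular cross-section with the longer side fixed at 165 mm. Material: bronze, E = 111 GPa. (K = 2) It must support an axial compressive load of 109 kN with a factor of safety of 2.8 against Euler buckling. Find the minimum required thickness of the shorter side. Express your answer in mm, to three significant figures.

b ≈ 110 mm

Required P_cr = n·P = 2.8 × 109 = 305.2 kN
L_e = K·L = 2 × 4.06 = 8.120 m
Required I = P_cr·L_e²/(π²E) = 3.052×10^5 × 8.120² / (π² × 1.11×10^11) = 1.837×10^-5 m⁴
I_req = 1.837×10^7 mm⁴
Rectangle, weak axis: I_min = h·b³/12 with h = 165 mm fixed  ⇒  b = (12I/h)^(1/3) = 110 mm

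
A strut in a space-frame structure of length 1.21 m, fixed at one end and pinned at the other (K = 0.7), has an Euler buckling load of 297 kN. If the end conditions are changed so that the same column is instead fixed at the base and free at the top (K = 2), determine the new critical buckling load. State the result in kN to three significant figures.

P_cr ≈ 36.4 kN

P_cr ∝ 1/K², so P_cr,new = P_cr,old × (K_old/K_new)² = 297 × (0.7/2)²
= 297 × 0.1225 = 36.4 kN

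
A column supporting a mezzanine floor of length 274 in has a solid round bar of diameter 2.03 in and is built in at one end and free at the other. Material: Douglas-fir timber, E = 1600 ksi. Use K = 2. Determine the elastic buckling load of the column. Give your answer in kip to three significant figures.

I = πd⁴/64 = π×2.03⁴/64 = 0.8336 in⁴
Effective length L_e = K·L = 2 × 274 = 548.0 in
P_cr = π²EI / L_e² = π² × 1600×10³ × 0.8336 / 548.0² = 43.83 lb

P_cr ≈ 0.0438 kip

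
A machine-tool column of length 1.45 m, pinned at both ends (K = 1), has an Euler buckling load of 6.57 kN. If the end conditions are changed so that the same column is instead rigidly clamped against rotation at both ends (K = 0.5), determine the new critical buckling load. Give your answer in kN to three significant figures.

P_cr ∝ 1/K², so P_cr,new = P_cr,old × (K_old/K_new)² = 6.57 × (1/0.5)²
= 6.57 × 4.000 = 26.3 kN

P_cr ≈ 26.3 kN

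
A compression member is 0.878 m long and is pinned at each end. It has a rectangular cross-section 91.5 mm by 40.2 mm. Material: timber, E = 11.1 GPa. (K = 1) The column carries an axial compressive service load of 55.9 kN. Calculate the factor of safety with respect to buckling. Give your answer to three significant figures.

n ≈ 1.26

Buckling occurs about the weak axis: I_min = h·b³/12 with b = 40.2 mm (the shorter side).
I_min = 91.5×40.2³/12 = 4.954×10^5 mm⁴
I = 4.954×10^5 mm⁴ = 4.954×10^-7 m⁴
Effective length L_e = K·L = 1 × 0.878 = 0.8780 m
P_cr = π²EI / L_e² = π² × 11.1×10⁹ × 4.954×10^-7 / 0.8780² = 7.040×10^4 N
Factor of safety n = P_cr / P = 70.397 / 55.9 = 1.26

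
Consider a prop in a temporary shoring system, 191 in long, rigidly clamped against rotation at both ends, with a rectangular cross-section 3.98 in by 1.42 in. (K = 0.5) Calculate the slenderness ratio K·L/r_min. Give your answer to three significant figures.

λ ≈ 233

Buckling occurs about the weak axis: I_min = h·b³/12 with b = 1.42 in (the shorter side).
I_min = 3.98×1.42³/12 = 0.9497 in⁴
A = 5.652 in²;  r_min = √(I/A) = √(0.9497/5.652) = 0.4099 in
L_e = K·L = 0.5 × 191 = 95.50 in
λ = L_e / r_min = 95.500 / 0.4099 = 233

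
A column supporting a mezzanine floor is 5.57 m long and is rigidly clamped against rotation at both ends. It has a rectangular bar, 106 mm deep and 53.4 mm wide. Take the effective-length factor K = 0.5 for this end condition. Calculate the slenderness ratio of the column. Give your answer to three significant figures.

λ ≈ 181

For a rectangle r_min = b/√12 = 53.4/√12 = 15.42 mm
L_e = K·L = 0.5 × 5.57 m = 2.785 m = 2785.0 mm
λ = L_e / r_min = 2785.0 / 15.42 = 181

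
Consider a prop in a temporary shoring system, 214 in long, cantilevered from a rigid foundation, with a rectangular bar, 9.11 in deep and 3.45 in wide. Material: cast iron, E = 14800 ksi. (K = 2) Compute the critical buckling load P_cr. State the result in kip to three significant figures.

P_cr ≈ 24.9 kip

Buckling occurs about the weak axis: I_min = h·b³/12 with b = 3.45 in (the shorter side).
I_min = 9.11×3.45³/12 = 31.17 in⁴
Effective length L_e = K·L = 2 × 214 = 428.0 in
P_cr = π²EI / L_e² = π² × 14800×10³ × 31.17 / 428.0² = 2.486×10^4 lb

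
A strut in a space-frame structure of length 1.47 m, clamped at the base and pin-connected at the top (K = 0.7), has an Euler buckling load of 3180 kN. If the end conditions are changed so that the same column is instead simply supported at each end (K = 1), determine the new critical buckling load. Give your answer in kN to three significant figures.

P_cr ∝ 1/K², so P_cr,new = P_cr,old × (K_old/K_new)² = 3180 × (0.7/1)²
= 3180 × 0.4900 = 1560 kN

P_cr ≈ 1560 kN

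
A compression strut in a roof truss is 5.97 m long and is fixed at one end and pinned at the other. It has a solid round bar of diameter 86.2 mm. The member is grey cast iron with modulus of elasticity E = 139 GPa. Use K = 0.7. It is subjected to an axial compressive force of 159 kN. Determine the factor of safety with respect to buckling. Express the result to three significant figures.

I = πd⁴/64 = π×86.2⁴/64 = 2.710×10^6 mm⁴
I = 2.710×10^6 mm⁴ = 2.710×10^-6 m⁴
Effective length L_e = K·L = 0.7 × 5.97 = 4.179 m
P_cr = π²EI / L_e² = π² × 139×10⁹ × 2.710×10^-6 / 4.179² = 2.129×10^5 N
Factor of safety n = P_cr / P = 212.90 / 159 = 1.34

n ≈ 1.34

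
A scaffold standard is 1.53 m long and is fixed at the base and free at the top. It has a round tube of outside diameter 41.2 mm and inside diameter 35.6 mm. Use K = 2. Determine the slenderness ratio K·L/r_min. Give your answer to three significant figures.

d_o = 41.2 mm, d_i = 35.6 mm
I = π(d_o⁴ − d_i⁴)/64 = π(41.2⁴ − 35.60⁴)/64 = 6.259×10^4 mm⁴
A = 337.8 mm²;  r_min = √(I/A) = √(6.259×10^4/337.8) = 13.61 mm
L_e = K·L = 2 × 1.53 m = 3.060 m = 3060.0 mm
λ = L_e / r_min = 3060.0 / 13.61 = 225

λ ≈ 225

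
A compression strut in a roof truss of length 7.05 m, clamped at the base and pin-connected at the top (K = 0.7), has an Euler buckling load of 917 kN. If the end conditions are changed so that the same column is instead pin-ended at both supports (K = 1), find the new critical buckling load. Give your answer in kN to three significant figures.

P_cr ≈ 449 kN

P_cr ∝ 1/K², so P_cr,new = P_cr,old × (K_old/K_new)² = 917 × (0.7/1)²
= 917 × 0.4900 = 449 kN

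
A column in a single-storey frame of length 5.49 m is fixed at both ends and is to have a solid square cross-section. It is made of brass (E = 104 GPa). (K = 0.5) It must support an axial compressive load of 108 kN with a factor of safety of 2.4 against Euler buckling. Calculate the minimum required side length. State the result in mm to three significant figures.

a ≈ 69.1 mm

Required P_cr = n·P = 2.4 × 108 = 259.2 kN
L_e = K·L = 0.5 × 5.49 = 2.745 m
Required I = P_cr·L_e²/(π²E) = 2.592×10^5 × 2.745² / (π² × 1.04×10^11) = 1.903×10^-6 m⁴
I_req = 1.903×10^6 mm⁴
Solid square: I = a⁴/12  ⇒  a = (12I)^(1/4) = (12×1.903×10^6)^(1/4) = 69.1 mm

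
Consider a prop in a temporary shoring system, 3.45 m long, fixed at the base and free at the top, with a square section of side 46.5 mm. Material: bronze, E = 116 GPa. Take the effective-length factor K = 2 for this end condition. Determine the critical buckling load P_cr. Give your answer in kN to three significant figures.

I = a⁴/12 = 46.5⁴/12 = 3.896×10^5 mm⁴
I = 3.896×10^5 mm⁴ = 3.896×10^-7 m⁴
Effective length L_e = K·L = 2 × 3.45 = 6.900 m
P_cr = π²EI / L_e² = π² × 116×10⁹ × 3.896×10^-7 / 6.900² = 9.369×10^3 N

P_cr ≈ 9.37 kN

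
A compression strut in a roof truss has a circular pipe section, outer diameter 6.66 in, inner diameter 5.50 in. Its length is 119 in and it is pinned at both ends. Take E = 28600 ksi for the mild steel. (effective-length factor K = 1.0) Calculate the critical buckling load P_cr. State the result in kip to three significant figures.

d_o = 6.66 in, d_i = 5.50 in
I = π(d_o⁴ − d_i⁴)/64 = π(6.66⁴ − 5.500⁴)/64 = 51.66 in⁴
Effective length L_e = K·L = 1 × 119 = 119.0 in
P_cr = π²EI / L_e² = π² × 28600×10³ × 51.66 / 119.0² = 1.030×10^6 lb

P_cr ≈ 1030 kip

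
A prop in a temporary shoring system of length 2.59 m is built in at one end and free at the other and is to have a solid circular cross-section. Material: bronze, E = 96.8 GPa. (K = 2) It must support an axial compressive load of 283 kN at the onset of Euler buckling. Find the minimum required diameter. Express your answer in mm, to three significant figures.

d ≈ 113 mm

L_e = K·L = 2 × 2.59 = 5.180 m
Required I = P_cr·L_e²/(π²E) = 2.830×10^5 × 5.180² / (π² × 9.68×10^10) = 7.948×10^-6 m⁴
I_req = 7.948×10^6 mm⁴
Solid circle: I = πd⁴/64  ⇒  d = (64I/π)^(1/4) = (64×7.948×10^6/π)^(1/4) = 113 mm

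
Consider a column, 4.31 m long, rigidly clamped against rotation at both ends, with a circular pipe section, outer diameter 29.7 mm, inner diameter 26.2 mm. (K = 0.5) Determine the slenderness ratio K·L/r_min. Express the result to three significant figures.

λ ≈ 218

d_o = 29.7 mm, d_i = 26.2 mm
I = π(d_o⁴ − d_i⁴)/64 = π(29.7⁴ − 26.20⁴)/64 = 1.506×10^4 mm⁴
A = 153.7 mm²;  r_min = √(I/A) = √(1.506×10^4/153.7) = 9.901 mm
L_e = K·L = 0.5 × 4.31 m = 2.155 m = 2155.0 mm
λ = L_e / r_min = 2155.0 / 9.901 = 218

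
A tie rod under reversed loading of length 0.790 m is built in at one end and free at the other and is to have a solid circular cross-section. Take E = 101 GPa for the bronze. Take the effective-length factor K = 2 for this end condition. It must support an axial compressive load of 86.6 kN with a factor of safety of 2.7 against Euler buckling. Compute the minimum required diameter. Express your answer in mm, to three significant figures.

Required P_cr = n·P = 2.7 × 86.6 = 233.8 kN
L_e = K·L = 2 × 0.790 = 1.580 m
Required I = P_cr·L_e²/(π²E) = 2.338×10^5 × 1.580² / (π² × 1.01×10^11) = 5.856×10^-7 m⁴
I_req = 5.856×10^5 mm⁴
Solid circle: I = πd⁴/64  ⇒  d = (64I/π)^(1/4) = (64×5.856×10^5/π)^(1/4) = 58.8 mm

d ≈ 58.8 mm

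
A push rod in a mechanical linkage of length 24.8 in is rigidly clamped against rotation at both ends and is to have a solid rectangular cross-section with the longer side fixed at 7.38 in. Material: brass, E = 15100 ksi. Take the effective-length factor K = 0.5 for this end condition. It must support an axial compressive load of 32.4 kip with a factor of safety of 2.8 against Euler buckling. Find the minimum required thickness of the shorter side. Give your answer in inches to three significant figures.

Required P_cr = n·P = 2.8 × 32.4 = 90.72 kip
L_e = K·L = 0.5 × 24.8 = 12.40 in
Required I = P_cr·L_e²/(π²E) = 9.072×10^4 × 12.40² / (π² × 1.51×10^7) = 9.360×10^-2 in⁴
Rectangle, weak axis: I_min = h·b³/12 with h = 7.38 in fixed  ⇒  b = (12I/h)^(1/3) = 0.534 in

b ≈ 0.534 in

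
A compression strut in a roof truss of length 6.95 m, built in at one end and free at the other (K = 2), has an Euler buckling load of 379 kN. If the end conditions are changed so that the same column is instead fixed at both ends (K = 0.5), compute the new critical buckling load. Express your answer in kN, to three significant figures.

P_cr ∝ 1/K², so P_cr,new = P_cr,old × (K_old/K_new)² = 379 × (2/0.5)²
= 379 × 16.00 = 6060 kN

P_cr ≈ 6060 kN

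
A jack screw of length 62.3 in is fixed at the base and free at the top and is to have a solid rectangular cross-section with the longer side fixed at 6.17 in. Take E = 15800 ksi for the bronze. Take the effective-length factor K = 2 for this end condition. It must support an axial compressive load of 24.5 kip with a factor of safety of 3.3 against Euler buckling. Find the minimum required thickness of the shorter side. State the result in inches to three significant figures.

Required P_cr = n·P = 3.3 × 24.5 = 80.85 kip
L_e = K·L = 2 × 62.3 = 124.6 in
Required I = P_cr·L_e²/(π²E) = 8.085×10^4 × 124.6² / (π² × 1.58×10^7) = 8.049 in⁴
Rectangle, weak axis: I_min = h·b³/12 with h = 6.17 in fixed  ⇒  b = (12I/h)^(1/3) = 2.50 in

b ≈ 2.50 in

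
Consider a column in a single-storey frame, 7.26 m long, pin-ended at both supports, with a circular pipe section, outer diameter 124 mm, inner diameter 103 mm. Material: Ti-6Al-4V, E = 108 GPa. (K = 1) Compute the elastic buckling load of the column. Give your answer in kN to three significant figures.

P_cr ≈ 123 kN

d_o = 124 mm, d_i = 103 mm
I = π(d_o⁴ − d_i⁴)/64 = π(124⁴ − 103.0⁴)/64 = 6.080×10^6 mm⁴
I = 6.080×10^6 mm⁴ = 6.080×10^-6 m⁴
Effective length L_e = K·L = 1 × 7.26 = 7.260 m
P_cr = π²EI / L_e² = π² × 108×10⁹ × 6.080×10^-6 / 7.260² = 1.230×10^5 N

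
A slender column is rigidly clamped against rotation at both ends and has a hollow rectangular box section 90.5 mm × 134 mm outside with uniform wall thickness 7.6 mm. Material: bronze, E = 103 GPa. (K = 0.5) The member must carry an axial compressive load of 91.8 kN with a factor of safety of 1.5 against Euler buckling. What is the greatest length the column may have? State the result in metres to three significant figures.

Inner dimensions: h_i = 134 − 2×7.6 = 118.8 mm, b_i = 90.5 − 2×7.6 = 75.30 mm
Weak-axis I_min = (h_o·b_o³ − h_i·b_i³)/12 with b_o = 90.5, b_i = 75.30 mm (shorter outer/inner sides).
I_min = (134×90.5³ − 118.8×75.30³)/12 = 4.050×10^6 mm⁴
I = 4.050×10^-6 m⁴
Required critical load P_cr = n·P = 1.5 × 91.8 = 137.7 kN = 1.377×10^5 N
From P_cr = π²EI/(K·L)²:  L = (1/K)·√(π²EI/P_cr) = (1/0.5)·√(π²×1.03×10^11×4.050×10^-6/1.377×10^5)
L = 10.9 m

L_max ≈ 10.9 m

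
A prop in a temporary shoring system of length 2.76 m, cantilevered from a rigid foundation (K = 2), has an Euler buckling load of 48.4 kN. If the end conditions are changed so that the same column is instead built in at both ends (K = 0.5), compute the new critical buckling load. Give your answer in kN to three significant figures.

P_cr ≈ 774 kN

P_cr ∝ 1/K², so P_cr,new = P_cr,old × (K_old/K_new)² = 48.4 × (2/0.5)²
= 48.4 × 16.00 = 774 kN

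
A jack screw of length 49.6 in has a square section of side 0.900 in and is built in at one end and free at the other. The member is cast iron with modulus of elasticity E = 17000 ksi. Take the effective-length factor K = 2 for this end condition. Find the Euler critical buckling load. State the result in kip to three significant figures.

P_cr ≈ 0.932 kip

I = a⁴/12 = 0.900⁴/12 = 5.468×10^-2 in⁴
Effective length L_e = K·L = 2 × 49.6 = 99.20 in
P_cr = π²EI / L_e² = π² × 17000×10³ × 5.468×10^-2 / 99.20² = 932.2 lb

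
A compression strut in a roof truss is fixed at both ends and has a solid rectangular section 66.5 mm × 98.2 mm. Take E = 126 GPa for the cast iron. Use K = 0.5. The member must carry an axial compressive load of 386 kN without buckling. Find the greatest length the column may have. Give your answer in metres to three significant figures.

Buckling occurs about the weak axis: I_min = h·b³/12 with b = 66.5 mm (the shorter side).
I_min = 98.2×66.5³/12 = 2.407×10^6 mm⁴
I = 2.407×10^-6 m⁴
At the buckling limit P_cr = P = 3.860×10^5 N
From P_cr = π²EI/(K·L)²:  L = (1/K)·√(π²EI/P_cr) = (1/0.5)·√(π²×1.26×10^11×2.407×10^-6/3.860×10^5)
L = 5.57 m

L_max ≈ 5.57 m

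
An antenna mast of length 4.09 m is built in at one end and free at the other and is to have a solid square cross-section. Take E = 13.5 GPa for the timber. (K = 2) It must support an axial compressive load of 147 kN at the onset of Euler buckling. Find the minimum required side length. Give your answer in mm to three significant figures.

L_e = K·L = 2 × 4.09 = 8.180 m
Required I = P_cr·L_e²/(π²E) = 1.470×10^5 × 8.180² / (π² × 1.35×10^10) = 7.382×10^-5 m⁴
I_req = 7.382×10^7 mm⁴
Solid square: I = a⁴/12  ⇒  a = (12I)^(1/4) = (12×7.382×10^7)^(1/4) = 173 mm

a ≈ 173 mm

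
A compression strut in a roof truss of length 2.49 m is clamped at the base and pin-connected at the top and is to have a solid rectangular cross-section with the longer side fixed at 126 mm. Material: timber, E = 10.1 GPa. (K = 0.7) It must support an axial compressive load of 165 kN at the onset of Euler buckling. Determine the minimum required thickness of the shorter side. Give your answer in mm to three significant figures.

b ≈ 78.2 mm

L_e = K·L = 0.7 × 2.49 = 1.743 m
Required I = P_cr·L_e²/(π²E) = 1.650×10^5 × 1.743² / (π² × 1.01×10^10) = 5.029×10^-6 m⁴
I_req = 5.029×10^6 mm⁴
Rectangle, weak axis: I_min = h·b³/12 with h = 126 mm fixed  ⇒  b = (12I/h)^(1/3) = 78.2 mm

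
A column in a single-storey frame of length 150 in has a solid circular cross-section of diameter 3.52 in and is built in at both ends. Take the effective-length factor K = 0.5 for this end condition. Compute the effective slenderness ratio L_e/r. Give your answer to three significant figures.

λ ≈ 85.2

For a solid circle r = d/4 = 3.52/4 = 0.8800 in
L_e = K·L = 0.5 × 150 = 75.00 in
λ = L_e / r_min = 75.000 / 0.8800 = 85.2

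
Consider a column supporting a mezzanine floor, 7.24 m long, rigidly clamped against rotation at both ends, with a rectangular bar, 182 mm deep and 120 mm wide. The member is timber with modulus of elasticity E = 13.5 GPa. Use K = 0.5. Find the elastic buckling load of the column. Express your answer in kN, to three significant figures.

P_cr ≈ 266 kN

Buckling occurs about the weak axis: I_min = h·b³/12 with b = 120 mm (the shorter side).
I_min = 182×120³/12 = 2.621×10^7 mm⁴
I = 2.621×10^7 mm⁴ = 2.621×10^-5 m⁴
Effective length L_e = K·L = 0.5 × 7.24 = 3.620 m
P_cr = π²EI / L_e² = π² × 13.5×10⁹ × 2.621×10^-5 / 3.620² = 2.665×10^5 N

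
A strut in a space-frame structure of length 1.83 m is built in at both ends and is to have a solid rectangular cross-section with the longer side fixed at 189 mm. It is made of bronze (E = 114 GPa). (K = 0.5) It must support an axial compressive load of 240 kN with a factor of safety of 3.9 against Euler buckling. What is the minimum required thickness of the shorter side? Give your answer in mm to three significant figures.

Required P_cr = n·P = 3.9 × 240 = 936.0 kN
L_e = K·L = 0.5 × 1.83 = 0.9150 m
Required I = P_cr·L_e²/(π²E) = 9.360×10^5 × 0.9150² / (π² × 1.14×10^11) = 6.965×10^-7 m⁴
I_req = 6.965×10^5 mm⁴
Rectangle, weak axis: I_min = h·b³/12 with h = 189 mm fixed  ⇒  b = (12I/h)^(1/3) = 35.4 mm

b ≈ 35.4 mm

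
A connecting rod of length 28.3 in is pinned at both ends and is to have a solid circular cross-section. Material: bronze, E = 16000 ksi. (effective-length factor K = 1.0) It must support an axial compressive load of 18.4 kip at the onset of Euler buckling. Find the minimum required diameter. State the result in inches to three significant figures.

L_e = K·L = 1 × 28.3 = 28.30 in
Required I = P_cr·L_e²/(π²E) = 1.840×10^4 × 28.30² / (π² × 1.60×10^7) = 9.332×10^-2 in⁴
Solid circle: I = πd⁴/64  ⇒  d = (64I/π)^(1/4) = (64×9.332×10^-2/π)^(1/4) = 1.17 in

d ≈ 1.17 in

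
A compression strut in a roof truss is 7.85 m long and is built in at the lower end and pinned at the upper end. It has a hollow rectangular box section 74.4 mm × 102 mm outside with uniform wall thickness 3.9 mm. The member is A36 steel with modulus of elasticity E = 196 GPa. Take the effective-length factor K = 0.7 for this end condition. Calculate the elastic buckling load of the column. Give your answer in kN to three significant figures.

P_cr ≈ 75.7 kN

Inner dimensions: h_i = 102 − 2×3.9 = 94.20 mm, b_i = 74.4 − 2×3.9 = 66.60 mm
Weak-axis I_min = (h_o·b_o³ − h_i·b_i³)/12 with b_o = 74.4, b_i = 66.60 mm (shorter outer/inner sides).
I_min = (102×74.4³ − 94.20×66.60³)/12 = 1.182×10^6 mm⁴
I = 1.182×10^6 mm⁴ = 1.182×10^-6 m⁴
Effective length L_e = K·L = 0.7 × 7.85 = 5.495 m
P_cr = π²EI / L_e² = π² × 196×10⁹ × 1.182×10^-6 / 5.495² = 7.570×10^4 N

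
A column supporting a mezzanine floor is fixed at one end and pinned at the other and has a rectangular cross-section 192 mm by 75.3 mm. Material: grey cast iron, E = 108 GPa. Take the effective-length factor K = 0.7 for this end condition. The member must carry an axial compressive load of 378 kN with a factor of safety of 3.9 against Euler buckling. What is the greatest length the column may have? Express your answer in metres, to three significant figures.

L_max ≈ 3.17 m

Buckling occurs about the weak axis: I_min = h·b³/12 with b = 75.3 mm (the shorter side).
I_min = 192×75.3³/12 = 6.831×10^6 mm⁴
I = 6.831×10^-6 m⁴
Required critical load P_cr = n·P = 3.9 × 378 = 1474 kN = 1.474×10^6 N
From P_cr = π²EI/(K·L)²:  L = (1/K)·√(π²EI/P_cr) = (1/0.7)·√(π²×1.08×10^11×6.831×10^-6/1.474×10^6)
L = 3.17 m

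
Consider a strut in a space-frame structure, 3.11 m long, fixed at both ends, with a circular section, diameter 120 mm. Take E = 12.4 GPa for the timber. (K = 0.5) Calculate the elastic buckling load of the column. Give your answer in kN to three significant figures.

I = πd⁴/64 = π×120⁴/64 = 1.018×10^7 mm⁴
I = 1.018×10^7 mm⁴ = 1.018×10^-5 m⁴
Effective length L_e = K·L = 0.5 × 3.11 = 1.555 m
P_cr = π²EI / L_e² = π² × 12.4×10⁹ × 1.018×10^-5 / 1.555² = 5.152×10^5 N

P_cr ≈ 515 kN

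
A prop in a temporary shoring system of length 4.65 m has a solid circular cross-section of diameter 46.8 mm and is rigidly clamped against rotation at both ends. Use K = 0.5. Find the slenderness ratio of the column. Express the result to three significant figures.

λ ≈ 199

I = πd⁴/64 = π×46.8⁴/64 = 2.355×10^5 mm⁴
A = 1.720×10^3 mm²;  r_min = √(I/A) = √(2.355×10^5/1.720×10^3) = 11.70 mm
L_e = K·L = 0.5 × 4.65 m = 2.325 m = 2325.0 mm
λ = L_e / r_min = 2325.0 / 11.70 = 199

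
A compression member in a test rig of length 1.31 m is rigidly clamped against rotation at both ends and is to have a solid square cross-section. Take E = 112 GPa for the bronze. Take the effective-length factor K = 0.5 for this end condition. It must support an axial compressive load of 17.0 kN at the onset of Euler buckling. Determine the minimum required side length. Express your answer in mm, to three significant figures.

L_e = K·L = 0.5 × 1.31 = 0.6550 m
Required I = P_cr·L_e²/(π²E) = 1.700×10^4 × 0.6550² / (π² × 1.12×10^11) = 6.598×10^-9 m⁴
I_req = 6.598×10^3 mm⁴
Solid square: I = a⁴/12  ⇒  a = (12I)^(1/4) = (12×6.598×10^3)^(1/4) = 16.8 mm

a ≈ 16.8 mm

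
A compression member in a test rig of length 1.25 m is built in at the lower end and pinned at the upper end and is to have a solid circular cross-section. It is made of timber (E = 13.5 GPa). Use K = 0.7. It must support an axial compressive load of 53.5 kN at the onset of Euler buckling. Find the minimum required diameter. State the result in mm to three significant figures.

d ≈ 50.0 mm

L_e = K·L = 0.7 × 1.25 = 0.8750 m
Required I = P_cr·L_e²/(π²E) = 5.350×10^4 × 0.8750² / (π² × 1.35×10^10) = 3.074×10^-7 m⁴
I_req = 3.074×10^5 mm⁴
Solid circle: I = πd⁴/64  ⇒  d = (64I/π)^(1/4) = (64×3.074×10^5/π)^(1/4) = 50.0 mm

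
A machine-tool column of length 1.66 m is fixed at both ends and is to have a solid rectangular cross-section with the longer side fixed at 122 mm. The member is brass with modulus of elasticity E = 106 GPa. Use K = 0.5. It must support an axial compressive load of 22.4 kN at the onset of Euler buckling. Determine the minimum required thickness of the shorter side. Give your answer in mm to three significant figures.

L_e = K·L = 0.5 × 1.66 = 0.8300 m
Required I = P_cr·L_e²/(π²E) = 2.240×10^4 × 0.8300² / (π² × 1.06×10^11) = 1.475×10^-8 m⁴
I_req = 1.475×10^4 mm⁴
Rectangle, weak axis: I_min = h·b³/12 with h = 122 mm fixed  ⇒  b = (12I/h)^(1/3) = 11.3 mm

b ≈ 11.3 mm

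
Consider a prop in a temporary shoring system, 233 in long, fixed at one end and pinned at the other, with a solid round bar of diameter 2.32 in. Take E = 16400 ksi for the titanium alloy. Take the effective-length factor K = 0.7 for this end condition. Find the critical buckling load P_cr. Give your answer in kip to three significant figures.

P_cr ≈ 8.65 kip

I = πd⁴/64 = π×2.32⁴/64 = 1.422 in⁴
Effective length L_e = K·L = 0.7 × 233 = 163.1 in
P_cr = π²EI / L_e² = π² × 16400×10³ × 1.422 / 163.1² = 8.653×10^3 lb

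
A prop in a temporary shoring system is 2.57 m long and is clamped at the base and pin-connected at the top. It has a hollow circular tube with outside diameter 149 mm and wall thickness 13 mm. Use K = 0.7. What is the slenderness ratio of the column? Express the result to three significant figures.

Inner diameter d_i = 149 − 2×13 = 123.0 mm
I = π(d_o⁴ − d_i⁴)/64 = π(149⁴ − 123.0⁴)/64 = 1.296×10^7 mm⁴
A = 5.554×10^3 mm²;  r_min = √(I/A) = √(1.296×10^7/5.554×10^3) = 48.30 mm
L_e = K·L = 0.7 × 2.57 m = 1.799 m = 1799.0 mm
λ = L_e / r_min = 1799.0 / 48.30 = 37.2

λ ≈ 37.2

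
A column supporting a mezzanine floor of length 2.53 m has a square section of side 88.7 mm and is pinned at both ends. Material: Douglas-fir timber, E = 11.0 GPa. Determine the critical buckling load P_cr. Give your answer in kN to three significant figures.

I = a⁴/12 = 88.7⁴/12 = 5.158×10^6 mm⁴
I = 5.158×10^6 mm⁴ = 5.158×10^-6 m⁴
Effective length L_e = K·L = 1 × 2.53 = 2.530 m
P_cr = π²EI / L_e² = π² × 11.0×10⁹ × 5.158×10^-6 / 2.530² = 8.749×10^4 N

P_cr ≈ 87.5 kN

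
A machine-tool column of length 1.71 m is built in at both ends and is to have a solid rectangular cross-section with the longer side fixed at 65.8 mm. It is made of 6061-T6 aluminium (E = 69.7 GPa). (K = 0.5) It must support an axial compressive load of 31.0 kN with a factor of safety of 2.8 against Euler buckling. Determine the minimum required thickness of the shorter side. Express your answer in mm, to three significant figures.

Required P_cr = n·P = 2.8 × 31.0 = 86.80 kN
L_e = K·L = 0.5 × 1.71 = 0.8550 m
Required I = P_cr·L_e²/(π²E) = 8.680×10^4 × 0.8550² / (π² × 6.97×10^10) = 9.224×10^-8 m⁴
I_req = 9.224×10^4 mm⁴
Rectangle, weak axis: I_min = h·b³/12 with h = 65.8 mm fixed  ⇒  b = (12I/h)^(1/3) = 25.6 mm

b ≈ 25.6 mm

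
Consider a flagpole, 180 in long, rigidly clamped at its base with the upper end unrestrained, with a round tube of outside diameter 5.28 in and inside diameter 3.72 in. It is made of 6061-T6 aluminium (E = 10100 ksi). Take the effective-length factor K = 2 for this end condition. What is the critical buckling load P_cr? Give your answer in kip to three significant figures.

P_cr ≈ 22.1 kip

d_o = 5.28 in, d_i = 3.72 in
I = π(d_o⁴ − d_i⁴)/64 = π(5.28⁴ − 3.720⁴)/64 = 28.75 in⁴
Effective length L_e = K·L = 2 × 180 = 360.0 in
P_cr = π²EI / L_e² = π² × 10100×10³ × 28.75 / 360.0² = 2.211×10^4 lb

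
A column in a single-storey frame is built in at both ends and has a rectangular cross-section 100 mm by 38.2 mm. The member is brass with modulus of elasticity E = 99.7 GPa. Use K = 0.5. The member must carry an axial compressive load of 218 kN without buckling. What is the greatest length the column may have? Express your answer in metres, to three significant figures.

L_max ≈ 2.90 m

Buckling occurs about the weak axis: I_min = h·b³/12 with b = 38.2 mm (the shorter side).
I_min = 100×38.2³/12 = 4.645×10^5 mm⁴
I = 4.645×10^-7 m⁴
At the buckling limit P_cr = P = 2.180×10^5 N
From P_cr = π²EI/(K·L)²:  L = (1/K)·√(π²EI/P_cr) = (1/0.5)·√(π²×9.97×10^10×4.645×10^-7/2.180×10^5)
L = 2.90 m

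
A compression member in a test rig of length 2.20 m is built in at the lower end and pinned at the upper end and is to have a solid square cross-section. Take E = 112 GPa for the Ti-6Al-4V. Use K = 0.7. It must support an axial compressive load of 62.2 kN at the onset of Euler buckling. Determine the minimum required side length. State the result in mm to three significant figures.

L_e = K·L = 0.7 × 2.20 = 1.540 m
Required I = P_cr·L_e²/(π²E) = 6.220×10^4 × 1.540² / (π² × 1.12×10^11) = 1.334×10^-7 m⁴
I_req = 1.334×10^5 mm⁴
Solid square: I = a⁴/12  ⇒  a = (12I)^(1/4) = (12×1.334×10^5)^(1/4) = 35.6 mm

a ≈ 35.6 mm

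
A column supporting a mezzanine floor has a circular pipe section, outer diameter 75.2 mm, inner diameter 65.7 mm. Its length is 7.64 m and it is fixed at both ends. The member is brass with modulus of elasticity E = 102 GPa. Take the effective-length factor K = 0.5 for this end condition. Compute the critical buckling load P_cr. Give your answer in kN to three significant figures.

P_cr ≈ 45.2 kN

d_o = 75.2 mm, d_i = 65.7 mm
I = π(d_o⁴ − d_i⁴)/64 = π(75.2⁴ − 65.70⁴)/64 = 6.552×10^5 mm⁴
I = 6.552×10^5 mm⁴ = 6.552×10^-7 m⁴
Effective length L_e = K·L = 0.5 × 7.64 = 3.820 m
P_cr = π²EI / L_e² = π² × 102×10⁹ × 6.552×10^-7 / 3.820² = 4.520×10^4 N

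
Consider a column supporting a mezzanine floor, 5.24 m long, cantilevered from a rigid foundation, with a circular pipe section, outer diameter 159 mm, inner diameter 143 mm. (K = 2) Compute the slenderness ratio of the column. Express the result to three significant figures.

d_o = 159 mm, d_i = 143 mm
I = π(d_o⁴ − d_i⁴)/64 = π(159⁴ − 143.0⁴)/64 = 1.085×10^7 mm⁴
A = 3.795×10^3 mm²;  r_min = √(I/A) = √(1.085×10^7/3.795×10^3) = 53.46 mm
L_e = K·L = 2 × 5.24 m = 10.48 m = 10480 mm
λ = L_e / r_min = 10480 / 53.46 = 196

λ ≈ 196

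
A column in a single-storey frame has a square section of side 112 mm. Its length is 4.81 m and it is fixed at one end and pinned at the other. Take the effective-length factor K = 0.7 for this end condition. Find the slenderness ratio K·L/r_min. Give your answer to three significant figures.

λ ≈ 104

For a square r = a/√12 = 112/√12 = 32.33 mm
L_e = K·L = 0.7 × 4.81 m = 3.367 m = 3367.0 mm
λ = L_e / r_min = 3367.0 / 32.33 = 104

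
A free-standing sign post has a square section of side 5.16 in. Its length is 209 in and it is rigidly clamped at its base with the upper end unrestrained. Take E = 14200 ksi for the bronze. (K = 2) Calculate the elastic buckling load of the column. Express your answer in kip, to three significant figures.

P_cr ≈ 47.4 kip

I = a⁴/12 = 5.16⁴/12 = 59.08 in⁴
Effective length L_e = K·L = 2 × 209 = 418.0 in
P_cr = π²EI / L_e² = π² × 14200×10³ × 59.08 / 418.0² = 4.739×10^4 lb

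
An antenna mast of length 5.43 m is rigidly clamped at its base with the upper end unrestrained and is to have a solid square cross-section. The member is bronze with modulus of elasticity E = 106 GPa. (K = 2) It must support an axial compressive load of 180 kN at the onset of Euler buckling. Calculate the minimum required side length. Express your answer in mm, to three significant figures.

a ≈ 125 mm

L_e = K·L = 2 × 5.43 = 10.86 m
Required I = P_cr·L_e²/(π²E) = 1.800×10^5 × 10.86² / (π² × 1.06×10^11) = 2.029×10^-5 m⁴
I_req = 2.029×10^7 mm⁴
Solid square: I = a⁴/12  ⇒  a = (12I)^(1/4) = (12×2.029×10^7)^(1/4) = 125 mm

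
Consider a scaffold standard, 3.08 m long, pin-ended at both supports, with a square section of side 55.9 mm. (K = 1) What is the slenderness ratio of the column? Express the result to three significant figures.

I = a⁴/12 = 55.9⁴/12 = 8.137×10^5 mm⁴
A = 3.125×10^3 mm²;  r_min = √(I/A) = √(8.137×10^5/3.125×10^3) = 16.14 mm
L_e = K·L = 1 × 3.08 m = 3.080 m = 3080.0 mm
λ = L_e / r_min = 3080.0 / 16.14 = 191

λ ≈ 191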